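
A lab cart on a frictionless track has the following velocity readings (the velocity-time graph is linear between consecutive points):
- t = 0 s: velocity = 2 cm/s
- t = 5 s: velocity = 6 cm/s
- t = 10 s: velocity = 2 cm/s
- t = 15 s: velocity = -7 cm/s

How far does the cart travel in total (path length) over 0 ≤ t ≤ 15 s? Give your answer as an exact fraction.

Total distance travelled is ∫|v| dt — sum the magnitudes of each area piece.
0–5 s: |½(2 + 6)(5)| = 20 cm
5–10 s: |½(6 + 2)(5)| = 20 cm
10–15 s: v = 0 at t = 100/9 s; triangle areas 10/9 + 245/18 = 265/18 cm
Total distance = 985/18 cm

985/18 cm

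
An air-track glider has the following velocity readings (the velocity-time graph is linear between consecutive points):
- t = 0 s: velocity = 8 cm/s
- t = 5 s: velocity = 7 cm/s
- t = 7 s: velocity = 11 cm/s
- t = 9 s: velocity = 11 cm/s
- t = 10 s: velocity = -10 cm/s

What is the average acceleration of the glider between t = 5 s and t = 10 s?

Average acceleration = Δv/Δt = (-10 − 7)/(10 − 5) = -3.4 cm/s².

-3.4 cm/s²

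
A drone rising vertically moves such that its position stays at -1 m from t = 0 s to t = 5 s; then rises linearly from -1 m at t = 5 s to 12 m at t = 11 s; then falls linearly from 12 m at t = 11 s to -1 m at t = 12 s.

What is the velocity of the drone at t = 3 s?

Velocity is the slope of the x-t graph on 0–5 s: (-1 − -1)/(5 − 0) = 0 m/s.

0 m/s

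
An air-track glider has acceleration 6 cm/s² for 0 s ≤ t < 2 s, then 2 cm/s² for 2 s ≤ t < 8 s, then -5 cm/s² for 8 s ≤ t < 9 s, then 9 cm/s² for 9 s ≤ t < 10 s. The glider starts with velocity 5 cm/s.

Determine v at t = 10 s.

Δv equals the area under the a-t graph; then v = v₀ + Δv.
0–2 s: 6 × 2 = 12 cm/s
2–8 s: 2 × 6 = 12 cm/s
8–9 s: -5 × 1 = -5 cm/s
9–10 s: 9 × 1 = 9 cm/s
Δv = 28 cm/s, so v(10) = 5 + (28) = 33 cm/s.

33 cm/s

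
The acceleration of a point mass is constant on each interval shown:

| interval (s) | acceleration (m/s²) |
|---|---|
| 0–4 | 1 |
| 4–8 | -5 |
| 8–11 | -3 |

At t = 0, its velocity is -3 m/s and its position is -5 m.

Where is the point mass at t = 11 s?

On each constant-a segment, Δv = aΔt and Δx = v₀Δt + ½aΔt²; chain segment to segment.
0–4 s: v starts -3 m/s; Δx = -3·4 + ½·1·4² = -4 m; v ends 1 m/s.
4–8 s: v starts 1 m/s; Δx = 1·4 + ½·-5·4² = -36 m; v ends -19 m/s.
8–11 s: v starts -19 m/s; Δx = -19·3 + ½·-3·3² = -70.5 m; v ends -28 m/s.
x(11) = -5 + Σ Δx = -115.5 m.

-115.5 m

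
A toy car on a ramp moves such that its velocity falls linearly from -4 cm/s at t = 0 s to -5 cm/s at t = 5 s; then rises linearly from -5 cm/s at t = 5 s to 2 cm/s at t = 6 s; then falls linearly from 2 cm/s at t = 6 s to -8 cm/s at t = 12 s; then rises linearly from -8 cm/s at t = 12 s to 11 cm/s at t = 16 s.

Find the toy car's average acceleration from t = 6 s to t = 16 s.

0.9 cm/s²

Average acceleration = Δv/Δt = (11 − 2)/(16 − 6) = 0.9 cm/s².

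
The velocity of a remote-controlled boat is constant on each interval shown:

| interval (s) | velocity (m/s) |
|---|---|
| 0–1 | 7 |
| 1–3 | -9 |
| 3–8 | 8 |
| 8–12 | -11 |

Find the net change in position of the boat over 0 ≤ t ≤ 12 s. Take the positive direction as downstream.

Displacement is the signed area under the v-t curve.
0–1 s: 7 × 1 = 7 m
1–3 s: -9 × 2 = -18 m
3–8 s: 8 × 5 = 40 m
8–12 s: -11 × 4 = -44 m
Net displacement = -15 m

-15 m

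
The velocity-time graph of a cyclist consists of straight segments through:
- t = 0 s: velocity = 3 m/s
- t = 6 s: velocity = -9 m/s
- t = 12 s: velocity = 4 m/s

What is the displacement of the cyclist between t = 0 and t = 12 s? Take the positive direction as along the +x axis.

-33 m

Net displacement equals the area under the velocity-time graph (areas below the axis count negative).
0–6 s: ½(3 + -9)(6) = -18 m
6–12 s: ½(-9 + 4)(6) = -15 m
Net displacement = -33 m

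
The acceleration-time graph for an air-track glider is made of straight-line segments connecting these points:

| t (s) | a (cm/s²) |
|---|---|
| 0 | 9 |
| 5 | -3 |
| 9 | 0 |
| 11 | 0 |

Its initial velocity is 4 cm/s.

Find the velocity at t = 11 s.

Δv equals the area under the a-t graph; then v = v₀ + Δv.
0–5 s: ½(9 + -3)(5) = 15 cm/s
5–9 s: ½(-3 + 0)(4) = -6 cm/s
9–11 s: 0 × 2 = 0 cm/s
Δv = 9 cm/s, so v(11) = 4 + (9) = 13 cm/s.

13 cm/s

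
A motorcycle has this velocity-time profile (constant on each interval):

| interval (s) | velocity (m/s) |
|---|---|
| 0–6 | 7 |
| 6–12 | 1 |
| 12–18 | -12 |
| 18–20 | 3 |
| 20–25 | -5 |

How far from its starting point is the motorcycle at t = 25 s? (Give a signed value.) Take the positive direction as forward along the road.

Net displacement equals the area under the velocity-time graph (areas below the axis count negative).
0–6 s: 7 × 6 = 42 m
6–12 s: 1 × 6 = 6 m
12–18 s: -12 × 6 = -72 m
18–20 s: 3 × 2 = 6 m
20–25 s: -5 × 5 = -25 m
Net displacement = -43 m

-43 m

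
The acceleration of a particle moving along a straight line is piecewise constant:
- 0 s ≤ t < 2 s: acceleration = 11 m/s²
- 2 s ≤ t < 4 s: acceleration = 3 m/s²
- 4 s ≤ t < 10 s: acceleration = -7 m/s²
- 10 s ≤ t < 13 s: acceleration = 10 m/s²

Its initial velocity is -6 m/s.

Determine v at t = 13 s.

10 m/s

Δv equals the area under the a-t graph; then v = v₀ + Δv.
0–2 s: 11 × 2 = 22 m/s
2–4 s: 3 × 2 = 6 m/s
4–10 s: -7 × 6 = -42 m/s
10–13 s: 10 × 3 = 30 m/s
Δv = 16 m/s, so v(13) = -6 + (16) = 10 m/s.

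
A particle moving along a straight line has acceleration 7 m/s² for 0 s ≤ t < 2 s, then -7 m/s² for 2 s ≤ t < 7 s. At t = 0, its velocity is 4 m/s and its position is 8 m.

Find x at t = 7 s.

On each constant-a segment, Δv = aΔt and Δx = v₀Δt + ½aΔt²; chain segment to segment.
0–2 s: v starts 4 m/s; Δx = 4·2 + ½·7·2² = 22 m; v ends 18 m/s.
2–7 s: v starts 18 m/s; Δx = 18·5 + ½·-7·5² = 2.5 m; v ends -17 m/s.
x(7) = 8 + Σ Δx = 32.5 m.

32.5 m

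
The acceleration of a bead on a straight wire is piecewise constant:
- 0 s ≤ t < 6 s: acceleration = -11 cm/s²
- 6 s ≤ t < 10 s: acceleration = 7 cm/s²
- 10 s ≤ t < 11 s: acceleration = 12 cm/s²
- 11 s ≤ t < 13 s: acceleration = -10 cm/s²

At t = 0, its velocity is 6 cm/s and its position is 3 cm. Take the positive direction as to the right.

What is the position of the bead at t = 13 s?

-429 cm

On each constant-a segment, Δv = aΔt and Δx = v₀Δt + ½aΔt²; chain segment to segment.
0–6 s: v starts 6 cm/s; Δx = 6·6 + ½·-11·6² = -162 cm; v ends -60 cm/s.
6–10 s: v starts -60 cm/s; Δx = -60·4 + ½·7·4² = -184 cm; v ends -32 cm/s.
10–11 s: v starts -32 cm/s; Δx = -32·1 + ½·12·1² = -26 cm; v ends -20 cm/s.
11–13 s: v starts -20 cm/s; Δx = -20·2 + ½·-10·2² = -60 cm; v ends -40 cm/s.
x(13) = 3 + Σ Δx = -429 cm.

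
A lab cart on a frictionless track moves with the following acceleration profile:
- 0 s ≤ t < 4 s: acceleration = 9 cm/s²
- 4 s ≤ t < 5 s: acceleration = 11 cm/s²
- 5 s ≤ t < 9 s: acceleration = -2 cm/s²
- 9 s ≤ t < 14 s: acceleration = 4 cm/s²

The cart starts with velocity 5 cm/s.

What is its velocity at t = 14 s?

Δv equals the area under the a-t graph; then v = v₀ + Δv.
0–4 s: 9 × 4 = 36 cm/s
4–5 s: 11 × 1 = 11 cm/s
5–9 s: -2 × 4 = -8 cm/s
9–14 s: 4 × 5 = 20 cm/s
Δv = 59 cm/s, so v(14) = 5 + (59) = 64 cm/s.

64 cm/s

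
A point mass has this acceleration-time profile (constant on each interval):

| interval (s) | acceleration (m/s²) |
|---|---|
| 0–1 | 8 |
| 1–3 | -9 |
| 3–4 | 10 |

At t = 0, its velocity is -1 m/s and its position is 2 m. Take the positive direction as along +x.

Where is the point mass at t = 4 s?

-5 m

On each constant-a segment, Δv = aΔt and Δx = v₀Δt + ½aΔt²; chain segment to segment.
0–1 s: v starts -1 m/s; Δx = -1·1 + ½·8·1² = 3 m; v ends 7 m/s.
1–3 s: v starts 7 m/s; Δx = 7·2 + ½·-9·2² = -4 m; v ends -11 m/s.
3–4 s: v starts -11 m/s; Δx = -11·1 + ½·10·1² = -6 m; v ends -1 m/s.
x(4) = 2 + Σ Δx = -5 m.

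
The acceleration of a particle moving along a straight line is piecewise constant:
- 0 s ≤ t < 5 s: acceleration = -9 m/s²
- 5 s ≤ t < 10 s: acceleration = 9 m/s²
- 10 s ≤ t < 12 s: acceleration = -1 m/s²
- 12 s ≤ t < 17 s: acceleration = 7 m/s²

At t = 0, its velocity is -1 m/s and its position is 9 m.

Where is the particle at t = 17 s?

-157.5 m

On each constant-a segment, Δv = aΔt and Δx = v₀Δt + ½aΔt²; chain segment to segment.
0–5 s: v starts -1 m/s; Δx = -1·5 + ½·-9·5² = -117.5 m; v ends -46 m/s.
5–10 s: v starts -46 m/s; Δx = -46·5 + ½·9·5² = -117.5 m; v ends -1 m/s.
10–12 s: v starts -1 m/s; Δx = -1·2 + ½·-1·2² = -4 m; v ends -3 m/s.
12–17 s: v starts -3 m/s; Δx = -3·5 + ½·7·5² = 72.5 m; v ends 32 m/s.
x(17) = 9 + Σ Δx = -157.5 m.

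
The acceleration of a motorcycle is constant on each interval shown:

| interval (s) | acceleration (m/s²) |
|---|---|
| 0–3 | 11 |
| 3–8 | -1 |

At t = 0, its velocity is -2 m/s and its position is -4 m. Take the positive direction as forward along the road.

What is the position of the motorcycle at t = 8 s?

On each constant-a segment, Δv = aΔt and Δx = v₀Δt + ½aΔt²; chain segment to segment.
0–3 s: v starts -2 m/s; Δx = -2·3 + ½·11·3² = 43.5 m; v ends 31 m/s.
3–8 s: v starts 31 m/s; Δx = 31·5 + ½·-1·5² = 142.5 m; v ends 26 m/s.
x(8) = -4 + Σ Δx = 182 m.

182 m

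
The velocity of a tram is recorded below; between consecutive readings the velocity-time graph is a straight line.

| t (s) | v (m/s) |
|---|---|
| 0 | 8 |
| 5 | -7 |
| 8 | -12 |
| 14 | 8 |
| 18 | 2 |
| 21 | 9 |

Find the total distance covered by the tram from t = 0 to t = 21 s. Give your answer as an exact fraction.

Distance (not displacement) is the total path length: add the absolute areas under v-t.
0–5 s: v = 0 at t = 8/3 s; triangle areas 32/3 + 49/6 = 113/6 m
5–8 s: |½(-7 + -12)(3)| = 28.5 m
8–14 s: v = 0 at t = 11.6 s; triangle areas 21.6 + 9.6 = 31.2 m
14–18 s: |½(8 + 2)(4)| = 20 m
18–21 s: |½(2 + 9)(3)| = 16.5 m
Total distance = 3451/30 m

3451/30 m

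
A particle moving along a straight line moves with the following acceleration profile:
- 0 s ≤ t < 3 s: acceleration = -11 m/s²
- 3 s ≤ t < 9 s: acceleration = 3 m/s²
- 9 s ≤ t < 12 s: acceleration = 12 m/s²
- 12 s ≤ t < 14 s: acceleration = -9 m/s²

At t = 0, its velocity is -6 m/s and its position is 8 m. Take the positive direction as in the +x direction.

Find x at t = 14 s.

On each constant-a segment, Δv = aΔt and Δx = v₀Δt + ½aΔt²; chain segment to segment.
0–3 s: v starts -6 m/s; Δx = -6·3 + ½·-11·3² = -67.5 m; v ends -39 m/s.
3–9 s: v starts -39 m/s; Δx = -39·6 + ½·3·6² = -180 m; v ends -21 m/s.
9–12 s: v starts -21 m/s; Δx = -21·3 + ½·12·3² = -9 m; v ends 15 m/s.
12–14 s: v starts 15 m/s; Δx = 15·2 + ½·-9·2² = 12 m; v ends -3 m/s.
x(14) = 8 + Σ Δx = -236.5 m.

-236.5 m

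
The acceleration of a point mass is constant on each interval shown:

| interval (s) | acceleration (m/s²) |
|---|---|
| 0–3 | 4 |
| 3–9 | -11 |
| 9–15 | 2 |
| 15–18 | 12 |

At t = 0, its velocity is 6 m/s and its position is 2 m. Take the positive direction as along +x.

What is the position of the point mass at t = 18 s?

On each constant-a segment, Δv = aΔt and Δx = v₀Δt + ½aΔt²; chain segment to segment.
0–3 s: v starts 6 m/s; Δx = 6·3 + ½·4·3² = 36 m; v ends 18 m/s.
3–9 s: v starts 18 m/s; Δx = 18·6 + ½·-11·6² = -90 m; v ends -48 m/s.
9–15 s: v starts -48 m/s; Δx = -48·6 + ½·2·6² = -252 m; v ends -36 m/s.
15–18 s: v starts -36 m/s; Δx = -36·3 + ½·12·3² = -54 m; v ends 0 m/s.
x(18) = 2 + Σ Δx = -358 m.

-358 m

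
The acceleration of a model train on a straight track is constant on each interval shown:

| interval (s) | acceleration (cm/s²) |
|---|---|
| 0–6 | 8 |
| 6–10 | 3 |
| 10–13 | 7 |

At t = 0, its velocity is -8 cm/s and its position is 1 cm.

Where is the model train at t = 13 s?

On each constant-a segment, Δv = aΔt and Δx = v₀Δt + ½aΔt²; chain segment to segment.
0–6 s: v starts -8 cm/s; Δx = -8·6 + ½·8·6² = 96 cm; v ends 40 cm/s.
6–10 s: v starts 40 cm/s; Δx = 40·4 + ½·3·4² = 184 cm; v ends 52 cm/s.
10–13 s: v starts 52 cm/s; Δx = 52·3 + ½·7·3² = 187.5 cm; v ends 73 cm/s.
x(13) = 1 + Σ Δx = 468.5 cm.

468.5 cm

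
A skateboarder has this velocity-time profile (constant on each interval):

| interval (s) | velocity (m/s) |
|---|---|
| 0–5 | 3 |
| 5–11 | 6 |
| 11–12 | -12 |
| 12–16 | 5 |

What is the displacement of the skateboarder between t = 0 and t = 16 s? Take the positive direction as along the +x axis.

59 m

Displacement is the signed area under the v-t curve.
0–5 s: 3 × 5 = 15 m
5–11 s: 6 × 6 = 36 m
11–12 s: -12 × 1 = -12 m
12–16 s: 5 × 4 = 20 m
Net displacement = 59 m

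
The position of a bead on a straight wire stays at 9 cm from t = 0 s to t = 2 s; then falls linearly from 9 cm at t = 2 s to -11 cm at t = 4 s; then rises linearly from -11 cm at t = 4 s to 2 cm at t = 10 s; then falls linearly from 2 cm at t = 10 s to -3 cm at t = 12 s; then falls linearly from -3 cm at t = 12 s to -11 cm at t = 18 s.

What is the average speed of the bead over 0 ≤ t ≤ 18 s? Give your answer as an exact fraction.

Average speed = (total path length)/(elapsed time); on a piecewise-linear x-t graph the path length is Σ|Δx|.
0–2 s: |Δx| = |9 − 9| = 0 cm
2–4 s: |Δx| = |-11 − 9| = 20 cm
4–10 s: |Δx| = |2 − -11| = 13 cm
10–12 s: |Δx| = |-3 − 2| = 5 cm
12–18 s: |Δx| = |-11 − -3| = 8 cm
Total path = 46 cm; average speed = 46/18 = 23/9 cm/s.

23/9 cm/s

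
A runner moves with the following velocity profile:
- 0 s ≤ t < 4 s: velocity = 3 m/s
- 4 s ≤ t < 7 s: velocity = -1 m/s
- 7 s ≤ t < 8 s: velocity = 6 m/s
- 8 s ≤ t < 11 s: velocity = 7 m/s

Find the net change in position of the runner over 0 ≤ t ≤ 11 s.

36 m

Net displacement equals the area under the velocity-time graph (areas below the axis count negative).
0–4 s: 3 × 4 = 12 m
4–7 s: -1 × 3 = -3 m
7–8 s: 6 × 1 = 6 m
8–11 s: 7 × 3 = 21 m
Net displacement = 36 m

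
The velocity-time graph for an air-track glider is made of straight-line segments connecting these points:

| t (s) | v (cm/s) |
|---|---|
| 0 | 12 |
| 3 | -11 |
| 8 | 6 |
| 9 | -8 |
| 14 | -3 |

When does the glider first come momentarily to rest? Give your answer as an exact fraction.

v changes sign on 0–3 s (from 12 to -11); the graph is linear there, so v = 0 at t = 0 + (-12)·(3 − 0)/(-11 − 12) = 36/23 s.

t = 36/23 s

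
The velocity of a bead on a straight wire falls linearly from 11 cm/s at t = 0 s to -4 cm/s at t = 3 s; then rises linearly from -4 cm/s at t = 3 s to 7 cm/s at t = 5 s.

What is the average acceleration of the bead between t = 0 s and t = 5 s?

-0.8 cm/s²

Average acceleration = Δv/Δt = (7 − 11)/(5 − 0) = -0.8 cm/s².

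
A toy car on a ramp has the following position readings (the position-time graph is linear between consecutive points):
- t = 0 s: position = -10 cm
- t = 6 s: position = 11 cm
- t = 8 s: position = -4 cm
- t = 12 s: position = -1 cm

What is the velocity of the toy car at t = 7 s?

-7.5 cm/s

Velocity is the slope of the x-t graph on 6–8 s: (-4 − 11)/(8 − 6) = -7.5 cm/s.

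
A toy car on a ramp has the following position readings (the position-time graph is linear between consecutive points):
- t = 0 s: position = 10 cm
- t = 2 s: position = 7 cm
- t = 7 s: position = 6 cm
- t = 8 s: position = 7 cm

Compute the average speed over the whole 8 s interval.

0.625 cm/s

Average speed = (total path length)/(elapsed time); on a piecewise-linear x-t graph the path length is Σ|Δx|.
0–2 s: |Δx| = |7 − 10| = 3 cm
2–7 s: |Δx| = |6 − 7| = 1 cm
7–8 s: |Δx| = |7 − 6| = 1 cm
Total path = 5 cm; average speed = 5/8 = 0.625 cm/s.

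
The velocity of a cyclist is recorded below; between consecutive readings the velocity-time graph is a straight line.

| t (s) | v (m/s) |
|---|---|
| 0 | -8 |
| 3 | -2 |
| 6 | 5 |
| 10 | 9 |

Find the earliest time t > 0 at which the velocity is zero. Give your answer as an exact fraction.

v changes sign on 3–6 s (from -2 to 5); the graph is linear there, so v = 0 at t = 3 + (2)·(6 − 3)/(5 − -2) = 27/7 s.

t = 27/7 s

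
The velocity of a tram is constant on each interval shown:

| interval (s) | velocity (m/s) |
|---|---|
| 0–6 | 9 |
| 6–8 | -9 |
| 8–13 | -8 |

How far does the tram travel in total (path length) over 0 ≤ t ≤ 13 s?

Total distance travelled is ∫|v| dt — sum the magnitudes of each area piece.
0–6 s: |9| × 6 = 54 m
6–8 s: |-9| × 2 = 18 m
8–13 s: |-8| × 5 = 40 m
Total distance = 112 m

112 m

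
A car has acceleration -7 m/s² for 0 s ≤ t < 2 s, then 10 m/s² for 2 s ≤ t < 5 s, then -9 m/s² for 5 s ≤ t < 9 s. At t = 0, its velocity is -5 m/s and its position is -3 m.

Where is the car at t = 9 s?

On each constant-a segment, Δv = aΔt and Δx = v₀Δt + ½aΔt²; chain segment to segment.
0–2 s: v starts -5 m/s; Δx = -5·2 + ½·-7·2² = -24 m; v ends -19 m/s.
2–5 s: v starts -19 m/s; Δx = -19·3 + ½·10·3² = -12 m; v ends 11 m/s.
5–9 s: v starts 11 m/s; Δx = 11·4 + ½·-9·4² = -28 m; v ends -25 m/s.
x(9) = -3 + Σ Δx = -67 m.

-67 m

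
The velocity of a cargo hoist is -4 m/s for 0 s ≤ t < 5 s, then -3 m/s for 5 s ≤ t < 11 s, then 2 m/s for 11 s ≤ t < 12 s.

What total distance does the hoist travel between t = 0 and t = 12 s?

40 m

Total distance travelled is ∫|v| dt — sum the magnitudes of each area piece.
0–5 s: |-4| × 5 = 20 m
5–11 s: |-3| × 6 = 18 m
11–12 s: |2| × 1 = 2 m
Total distance = 40 m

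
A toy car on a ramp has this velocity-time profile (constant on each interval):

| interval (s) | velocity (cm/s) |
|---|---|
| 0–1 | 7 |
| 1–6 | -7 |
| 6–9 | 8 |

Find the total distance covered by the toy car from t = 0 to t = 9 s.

Total distance travelled is ∫|v| dt — sum the magnitudes of each area piece.
0–1 s: |7| × 1 = 7 cm
1–6 s: |-7| × 5 = 35 cm
6–9 s: |8| × 3 = 24 cm
Total distance = 66 cm

66 cm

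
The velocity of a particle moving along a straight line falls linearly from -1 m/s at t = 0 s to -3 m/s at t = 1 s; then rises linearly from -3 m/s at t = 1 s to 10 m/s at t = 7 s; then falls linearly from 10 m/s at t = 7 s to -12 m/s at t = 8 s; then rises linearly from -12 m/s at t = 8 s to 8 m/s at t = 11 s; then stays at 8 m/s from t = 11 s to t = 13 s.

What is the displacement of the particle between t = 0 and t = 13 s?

Displacement is the signed area under the v-t curve.
0–1 s: ½(-1 + -3)(1) = -2 m
1–7 s: ½(-3 + 10)(6) = 21 m
7–8 s: ½(10 + -12)(1) = -1 m
8–11 s: ½(-12 + 8)(3) = -6 m
11–13 s: 8 × 2 = 16 m
Net displacement = 28 m

28 m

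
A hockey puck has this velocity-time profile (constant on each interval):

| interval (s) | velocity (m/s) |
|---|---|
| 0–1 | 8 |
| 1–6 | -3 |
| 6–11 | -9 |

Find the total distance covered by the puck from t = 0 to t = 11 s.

68 m

Total distance travelled is ∫|v| dt — sum the magnitudes of each area piece.
0–1 s: |8| × 1 = 8 m
1–6 s: |-3| × 5 = 15 m
6–11 s: |-9| × 5 = 45 m
Total distance = 68 m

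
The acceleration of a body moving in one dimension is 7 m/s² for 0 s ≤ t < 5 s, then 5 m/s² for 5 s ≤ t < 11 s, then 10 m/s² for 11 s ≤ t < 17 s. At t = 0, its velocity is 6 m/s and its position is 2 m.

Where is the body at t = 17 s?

On each constant-a segment, Δv = aΔt and Δx = v₀Δt + ½aΔt²; chain segment to segment.
0–5 s: v starts 6 m/s; Δx = 6·5 + ½·7·5² = 117.5 m; v ends 41 m/s.
5–11 s: v starts 41 m/s; Δx = 41·6 + ½·5·6² = 336 m; v ends 71 m/s.
11–17 s: v starts 71 m/s; Δx = 71·6 + ½·10·6² = 606 m; v ends 131 m/s.
x(17) = 2 + Σ Δx = 1061.5 m.

1061.5 m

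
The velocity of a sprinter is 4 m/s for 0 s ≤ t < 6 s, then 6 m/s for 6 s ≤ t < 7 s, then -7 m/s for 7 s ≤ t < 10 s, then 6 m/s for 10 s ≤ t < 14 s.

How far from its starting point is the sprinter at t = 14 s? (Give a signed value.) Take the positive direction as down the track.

33 m

Net displacement equals the area under the velocity-time graph (areas below the axis count negative).
0–6 s: 4 × 6 = 24 m
6–7 s: 6 × 1 = 6 m
7–10 s: -7 × 3 = -21 m
10–14 s: 6 × 4 = 24 m
Net displacement = 33 m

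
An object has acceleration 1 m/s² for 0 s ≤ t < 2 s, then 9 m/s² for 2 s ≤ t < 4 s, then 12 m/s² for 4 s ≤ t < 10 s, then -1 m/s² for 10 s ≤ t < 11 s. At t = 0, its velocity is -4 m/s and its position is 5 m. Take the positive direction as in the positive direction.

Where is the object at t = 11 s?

On each constant-a segment, Δv = aΔt and Δx = v₀Δt + ½aΔt²; chain segment to segment.
0–2 s: v starts -4 m/s; Δx = -4·2 + ½·1·2² = -6 m; v ends -2 m/s.
2–4 s: v starts -2 m/s; Δx = -2·2 + ½·9·2² = 14 m; v ends 16 m/s.
4–10 s: v starts 16 m/s; Δx = 16·6 + ½·12·6² = 312 m; v ends 88 m/s.
10–11 s: v starts 88 m/s; Δx = 88·1 + ½·-1·1² = 87.5 m; v ends 87 m/s.
x(11) = 5 + Σ Δx = 412.5 m.

412.5 m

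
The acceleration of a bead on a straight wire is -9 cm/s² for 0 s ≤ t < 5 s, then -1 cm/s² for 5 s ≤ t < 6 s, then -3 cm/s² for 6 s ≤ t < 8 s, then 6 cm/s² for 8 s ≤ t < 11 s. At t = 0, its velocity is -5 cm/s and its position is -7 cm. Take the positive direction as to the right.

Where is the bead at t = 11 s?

On each constant-a segment, Δv = aΔt and Δx = v₀Δt + ½aΔt²; chain segment to segment.
0–5 s: v starts -5 cm/s; Δx = -5·5 + ½·-9·5² = -137.5 cm; v ends -50 cm/s.
5–6 s: v starts -50 cm/s; Δx = -50·1 + ½·-1·1² = -50.5 cm; v ends -51 cm/s.
6–8 s: v starts -51 cm/s; Δx = -51·2 + ½·-3·2² = -108 cm; v ends -57 cm/s.
8–11 s: v starts -57 cm/s; Δx = -57·3 + ½·6·3² = -144 cm; v ends -39 cm/s.
x(11) = -7 + Σ Δx = -447 cm.

-447 cm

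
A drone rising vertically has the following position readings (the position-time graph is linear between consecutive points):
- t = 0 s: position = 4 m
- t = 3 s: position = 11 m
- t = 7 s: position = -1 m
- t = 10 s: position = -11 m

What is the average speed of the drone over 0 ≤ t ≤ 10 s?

2.9 m/s

Average speed = (total path length)/(elapsed time); on a piecewise-linear x-t graph the path length is Σ|Δx|.
0–3 s: |Δx| = |11 − 4| = 7 m
3–7 s: |Δx| = |-1 − 11| = 12 m
7–10 s: |Δx| = |-11 − -1| = 10 m
Total path = 29 m; average speed = 29/10 = 2.9 m/s.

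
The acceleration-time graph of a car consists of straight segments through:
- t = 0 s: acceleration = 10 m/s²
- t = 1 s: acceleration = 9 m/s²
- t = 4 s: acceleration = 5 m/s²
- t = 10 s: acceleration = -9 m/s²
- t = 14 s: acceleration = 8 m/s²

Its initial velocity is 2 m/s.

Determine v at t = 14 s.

Δv equals the area under the a-t graph; then v = v₀ + Δv.
0–1 s: ½(10 + 9)(1) = 9.5 m/s
1–4 s: ½(9 + 5)(3) = 21 m/s
4–10 s: ½(5 + -9)(6) = -12 m/s
10–14 s: ½(-9 + 8)(4) = -2 m/s
Δv = 16.5 m/s, so v(14) = 2 + (16.5) = 18.5 m/s.

18.5 m/s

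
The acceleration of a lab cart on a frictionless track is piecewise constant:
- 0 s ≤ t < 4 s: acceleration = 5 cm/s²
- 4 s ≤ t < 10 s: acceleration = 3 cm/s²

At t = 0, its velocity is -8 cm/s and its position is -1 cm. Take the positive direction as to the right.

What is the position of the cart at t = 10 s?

On each constant-a segment, Δv = aΔt and Δx = v₀Δt + ½aΔt²; chain segment to segment.
0–4 s: v starts -8 cm/s; Δx = -8·4 + ½·5·4² = 8 cm; v ends 12 cm/s.
4–10 s: v starts 12 cm/s; Δx = 12·6 + ½·3·6² = 126 cm; v ends 30 cm/s.
x(10) = -1 + Σ Δx = 133 cm.

133 cm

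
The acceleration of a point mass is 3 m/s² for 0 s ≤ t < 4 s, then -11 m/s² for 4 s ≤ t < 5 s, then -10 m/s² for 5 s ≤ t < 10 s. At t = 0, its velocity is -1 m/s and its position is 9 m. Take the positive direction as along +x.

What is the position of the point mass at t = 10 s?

On each constant-a segment, Δv = aΔt and Δx = v₀Δt + ½aΔt²; chain segment to segment.
0–4 s: v starts -1 m/s; Δx = -1·4 + ½·3·4² = 20 m; v ends 11 m/s.
4–5 s: v starts 11 m/s; Δx = 11·1 + ½·-11·1² = 5.5 m; v ends 0 m/s.
5–10 s: v starts 0 m/s; Δx = 0·5 + ½·-10·5² = -125 m; v ends -50 m/s.
x(10) = 9 + Σ Δx = -90.5 m.

-90.5 m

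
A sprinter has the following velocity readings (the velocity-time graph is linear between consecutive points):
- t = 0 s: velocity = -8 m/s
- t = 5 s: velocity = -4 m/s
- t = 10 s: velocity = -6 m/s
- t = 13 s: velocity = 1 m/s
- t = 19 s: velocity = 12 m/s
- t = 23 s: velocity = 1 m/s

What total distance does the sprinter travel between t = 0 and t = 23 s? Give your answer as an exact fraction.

Distance (not displacement) is the total path length: add the absolute areas under v-t.
0–5 s: |½(-8 + -4)(5)| = 30 m
5–10 s: |½(-4 + -6)(5)| = 25 m
10–13 s: v = 0 at t = 88/7 s; triangle areas 54/7 + 3/14 = 111/14 m
13–19 s: |½(1 + 12)(6)| = 39 m
19–23 s: |½(12 + 1)(4)| = 26 m
Total distance = 1791/14 m

1791/14 m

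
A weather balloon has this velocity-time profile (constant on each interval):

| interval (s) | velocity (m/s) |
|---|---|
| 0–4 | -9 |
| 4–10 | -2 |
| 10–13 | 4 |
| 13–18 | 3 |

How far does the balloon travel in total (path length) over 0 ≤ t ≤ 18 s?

75 m

Distance (not displacement) is the total path length: add the absolute areas under v-t.
0–4 s: |-9| × 4 = 36 m
4–10 s: |-2| × 6 = 12 m
10–13 s: |4| × 3 = 12 m
13–18 s: |3| × 5 = 15 m
Total distance = 75 m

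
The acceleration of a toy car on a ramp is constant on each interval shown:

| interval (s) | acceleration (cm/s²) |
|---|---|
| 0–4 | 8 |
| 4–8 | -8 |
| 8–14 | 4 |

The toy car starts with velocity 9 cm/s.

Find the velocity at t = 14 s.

Δv equals the area under the a-t graph; then v = v₀ + Δv.
0–4 s: 8 × 4 = 32 cm/s
4–8 s: -8 × 4 = -32 cm/s
8–14 s: 4 × 6 = 24 cm/s
Δv = 24 cm/s, so v(14) = 9 + (24) = 33 cm/s.

33 cm/s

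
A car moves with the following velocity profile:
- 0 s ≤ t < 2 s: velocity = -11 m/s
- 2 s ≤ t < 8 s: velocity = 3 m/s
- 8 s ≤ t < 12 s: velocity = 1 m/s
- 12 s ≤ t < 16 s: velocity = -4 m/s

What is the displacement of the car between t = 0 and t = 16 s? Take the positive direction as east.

Net displacement equals the area under the velocity-time graph (areas below the axis count negative).
0–2 s: -11 × 2 = -22 m
2–8 s: 3 × 6 = 18 m
8–12 s: 1 × 4 = 4 m
12–16 s: -4 × 4 = -16 m
Net displacement = -16 m

-16 m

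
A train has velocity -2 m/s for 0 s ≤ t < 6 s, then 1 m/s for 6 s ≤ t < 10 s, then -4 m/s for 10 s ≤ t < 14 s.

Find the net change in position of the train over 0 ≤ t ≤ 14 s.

-24 m

Displacement is the signed area under the v-t curve.
0–6 s: -2 × 6 = -12 m
6–10 s: 1 × 4 = 4 m
10–14 s: -4 × 4 = -16 m
Net displacement = -24 m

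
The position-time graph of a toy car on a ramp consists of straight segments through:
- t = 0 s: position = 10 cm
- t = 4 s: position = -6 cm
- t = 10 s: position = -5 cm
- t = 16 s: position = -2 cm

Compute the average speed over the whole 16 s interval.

1.25 cm/s

Average speed = (total path length)/(elapsed time); on a piecewise-linear x-t graph the path length is Σ|Δx|.
0–4 s: |Δx| = |-6 − 10| = 16 cm
4–10 s: |Δx| = |-5 − -6| = 1 cm
10–16 s: |Δx| = |-2 − -5| = 3 cm
Total path = 20 cm; average speed = 20/16 = 1.25 cm/s.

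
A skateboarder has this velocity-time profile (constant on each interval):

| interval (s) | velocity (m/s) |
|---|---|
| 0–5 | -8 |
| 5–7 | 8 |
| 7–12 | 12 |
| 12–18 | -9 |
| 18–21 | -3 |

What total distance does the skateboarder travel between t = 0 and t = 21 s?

Total distance travelled is ∫|v| dt — sum the magnitudes of each area piece.
0–5 s: |-8| × 5 = 40 m
5–7 s: |8| × 2 = 16 m
7–12 s: |12| × 5 = 60 m
12–18 s: |-9| × 6 = 54 m
18–21 s: |-3| × 3 = 9 m
Total distance = 179 m

179 m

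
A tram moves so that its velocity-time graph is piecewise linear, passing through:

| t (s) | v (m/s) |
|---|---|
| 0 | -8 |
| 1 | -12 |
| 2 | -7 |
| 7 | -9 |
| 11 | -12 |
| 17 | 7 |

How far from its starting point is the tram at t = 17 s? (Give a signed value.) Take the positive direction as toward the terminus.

-116.5 m

Displacement is the signed area under the v-t curve.
0–1 s: ½(-8 + -12)(1) = -10 m
1–2 s: ½(-12 + -7)(1) = -9.5 m
2–7 s: ½(-7 + -9)(5) = -40 m
7–11 s: ½(-9 + -12)(4) = -42 m
11–17 s: ½(-12 + 7)(6) = -15 m
Net displacement = -116.5 m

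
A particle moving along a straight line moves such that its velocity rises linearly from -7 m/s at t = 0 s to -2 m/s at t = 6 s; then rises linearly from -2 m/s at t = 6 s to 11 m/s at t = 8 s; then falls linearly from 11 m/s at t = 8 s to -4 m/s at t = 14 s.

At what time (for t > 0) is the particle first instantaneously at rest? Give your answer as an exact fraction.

v changes sign on 6–8 s (from -2 to 11); the graph is linear there, so v = 0 at t = 6 + (2)·(8 − 6)/(11 − -2) = 82/13 s.

t = 82/13 s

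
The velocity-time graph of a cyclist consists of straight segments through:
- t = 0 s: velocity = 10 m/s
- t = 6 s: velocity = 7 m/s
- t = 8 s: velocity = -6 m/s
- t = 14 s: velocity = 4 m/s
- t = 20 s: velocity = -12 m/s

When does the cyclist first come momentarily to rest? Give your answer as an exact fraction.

v changes sign on 6–8 s (from 7 to -6); the graph is linear there, so v = 0 at t = 6 + (-7)·(8 − 6)/(-6 − 7) = 92/13 s.

t = 92/13 s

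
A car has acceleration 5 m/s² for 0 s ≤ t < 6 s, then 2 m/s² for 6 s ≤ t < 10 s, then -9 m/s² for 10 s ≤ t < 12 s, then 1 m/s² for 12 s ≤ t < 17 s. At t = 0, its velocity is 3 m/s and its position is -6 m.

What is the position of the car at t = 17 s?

441.5 m

On each constant-a segment, Δv = aΔt and Δx = v₀Δt + ½aΔt²; chain segment to segment.
0–6 s: v starts 3 m/s; Δx = 3·6 + ½·5·6² = 108 m; v ends 33 m/s.
6–10 s: v starts 33 m/s; Δx = 33·4 + ½·2·4² = 148 m; v ends 41 m/s.
10–12 s: v starts 41 m/s; Δx = 41·2 + ½·-9·2² = 64 m; v ends 23 m/s.
12–17 s: v starts 23 m/s; Δx = 23·5 + ½·1·5² = 127.5 m; v ends 28 m/s.
x(17) = -6 + Σ Δx = 441.5 m.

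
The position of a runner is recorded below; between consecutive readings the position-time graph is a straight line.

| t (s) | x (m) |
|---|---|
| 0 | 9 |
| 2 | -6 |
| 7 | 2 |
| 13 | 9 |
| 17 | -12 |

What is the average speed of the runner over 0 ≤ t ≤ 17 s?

Average speed = (total path length)/(elapsed time); on a piecewise-linear x-t graph the path length is Σ|Δx|.
0–2 s: |Δx| = |-6 − 9| = 15 m
2–7 s: |Δx| = |2 − -6| = 8 m
7–13 s: |Δx| = |9 − 2| = 7 m
13–17 s: |Δx| = |-12 − 9| = 21 m
Total path = 51 m; average speed = 51/17 = 3 m/s.

3 m/s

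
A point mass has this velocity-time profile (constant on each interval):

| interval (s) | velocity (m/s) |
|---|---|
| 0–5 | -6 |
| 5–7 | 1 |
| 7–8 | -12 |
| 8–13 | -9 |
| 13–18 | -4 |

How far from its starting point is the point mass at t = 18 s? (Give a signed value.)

-105 m

Net displacement equals the area under the velocity-time graph (areas below the axis count negative).
0–5 s: -6 × 5 = -30 m
5–7 s: 1 × 2 = 2 m
7–8 s: -12 × 1 = -12 m
8–13 s: -9 × 5 = -45 m
13–18 s: -4 × 5 = -20 m
Net displacement = -105 m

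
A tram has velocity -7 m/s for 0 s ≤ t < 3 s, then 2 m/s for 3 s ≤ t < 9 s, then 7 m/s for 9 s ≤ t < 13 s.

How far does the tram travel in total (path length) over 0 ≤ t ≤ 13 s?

61 m

Distance (not displacement) is the total path length: add the absolute areas under v-t.
0–3 s: |-7| × 3 = 21 m
3–9 s: |2| × 6 = 12 m
9–13 s: |7| × 4 = 28 m
Total distance = 61 m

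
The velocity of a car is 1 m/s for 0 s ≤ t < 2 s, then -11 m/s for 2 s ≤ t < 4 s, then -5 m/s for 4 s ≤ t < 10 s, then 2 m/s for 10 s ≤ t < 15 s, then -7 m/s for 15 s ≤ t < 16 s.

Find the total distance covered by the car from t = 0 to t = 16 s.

71 m

Distance (not displacement) is the total path length: add the absolute areas under v-t.
0–2 s: |1| × 2 = 2 m
2–4 s: |-11| × 2 = 22 m
4–10 s: |-5| × 6 = 30 m
10–15 s: |2| × 5 = 10 m
15–16 s: |-7| × 1 = 7 m
Total distance = 71 m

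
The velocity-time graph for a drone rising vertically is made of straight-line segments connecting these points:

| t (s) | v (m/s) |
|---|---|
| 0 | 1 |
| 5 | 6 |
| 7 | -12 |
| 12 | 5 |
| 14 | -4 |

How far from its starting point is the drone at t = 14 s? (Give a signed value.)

-5 m

Displacement is the signed area under the v-t curve.
0–5 s: ½(1 + 6)(5) = 17.5 m
5–7 s: ½(6 + -12)(2) = -6 m
7–12 s: ½(-12 + 5)(5) = -17.5 m
12–14 s: ½(5 + -4)(2) = 1 m
Net displacement = -5 m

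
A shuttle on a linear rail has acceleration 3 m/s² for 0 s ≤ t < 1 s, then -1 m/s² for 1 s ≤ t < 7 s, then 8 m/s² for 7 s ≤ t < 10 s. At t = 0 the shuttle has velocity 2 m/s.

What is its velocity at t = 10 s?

23 m/s

Δv equals the area under the a-t graph; then v = v₀ + Δv.
0–1 s: 3 × 1 = 3 m/s
1–7 s: -1 × 6 = -6 m/s
7–10 s: 8 × 3 = 24 m/s
Δv = 21 m/s, so v(10) = 2 + (21) = 23 m/s.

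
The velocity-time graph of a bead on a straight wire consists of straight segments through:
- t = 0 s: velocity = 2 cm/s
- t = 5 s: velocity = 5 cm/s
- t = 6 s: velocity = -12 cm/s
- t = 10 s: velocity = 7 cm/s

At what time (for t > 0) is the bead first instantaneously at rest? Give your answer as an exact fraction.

t = 90/17 s

v changes sign on 5–6 s (from 5 to -12); the graph is linear there, so v = 0 at t = 5 + (-5)·(6 − 5)/(-12 − 5) = 90/17 s.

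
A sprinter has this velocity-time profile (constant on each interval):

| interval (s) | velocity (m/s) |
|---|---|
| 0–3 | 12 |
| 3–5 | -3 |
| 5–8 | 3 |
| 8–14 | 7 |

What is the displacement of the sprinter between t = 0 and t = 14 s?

Net displacement equals the area under the velocity-time graph (areas below the axis count negative).
0–3 s: 12 × 3 = 36 m
3–5 s: -3 × 2 = -6 m
5–8 s: 3 × 3 = 9 m
8–14 s: 7 × 6 = 42 m
Net displacement = 81 m

81 m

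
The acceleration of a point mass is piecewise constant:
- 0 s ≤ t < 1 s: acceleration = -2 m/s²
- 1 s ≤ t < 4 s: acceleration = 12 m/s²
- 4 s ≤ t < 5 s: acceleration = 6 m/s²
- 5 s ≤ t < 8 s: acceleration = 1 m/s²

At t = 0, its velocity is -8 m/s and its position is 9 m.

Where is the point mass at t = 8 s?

153.5 m

On each constant-a segment, Δv = aΔt and Δx = v₀Δt + ½aΔt²; chain segment to segment.
0–1 s: v starts -8 m/s; Δx = -8·1 + ½·-2·1² = -9 m; v ends -10 m/s.
1–4 s: v starts -10 m/s; Δx = -10·3 + ½·12·3² = 24 m; v ends 26 m/s.
4–5 s: v starts 26 m/s; Δx = 26·1 + ½·6·1² = 29 m; v ends 32 m/s.
5–8 s: v starts 32 m/s; Δx = 32·3 + ½·1·3² = 100.5 m; v ends 35 m/s.
x(8) = 9 + Σ Δx = 153.5 m.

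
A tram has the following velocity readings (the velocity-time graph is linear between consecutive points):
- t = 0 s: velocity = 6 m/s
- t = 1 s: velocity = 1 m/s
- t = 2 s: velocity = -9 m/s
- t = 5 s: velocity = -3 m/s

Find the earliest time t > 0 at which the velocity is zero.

v changes sign on 1–2 s (from 1 to -9); the graph is linear there, so v = 0 at t = 1 + (-1)·(2 − 1)/(-9 − 1) = 1.1 s.

t = 1.1 s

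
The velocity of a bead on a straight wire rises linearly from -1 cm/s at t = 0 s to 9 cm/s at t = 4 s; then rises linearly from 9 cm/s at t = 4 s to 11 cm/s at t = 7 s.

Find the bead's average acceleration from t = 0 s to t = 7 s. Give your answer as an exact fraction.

12/7 cm/s²

Average acceleration = Δv/Δt = (11 − -1)/(7 − 0) = 12/7 cm/s².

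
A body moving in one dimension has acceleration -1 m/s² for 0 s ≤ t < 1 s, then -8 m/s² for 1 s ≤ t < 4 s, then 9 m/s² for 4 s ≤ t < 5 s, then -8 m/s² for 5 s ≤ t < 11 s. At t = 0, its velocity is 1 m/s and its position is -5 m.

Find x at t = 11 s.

On each constant-a segment, Δv = aΔt and Δx = v₀Δt + ½aΔt²; chain segment to segment.
0–1 s: v starts 1 m/s; Δx = 1·1 + ½·-1·1² = 0.5 m; v ends 0 m/s.
1–4 s: v starts 0 m/s; Δx = 0·3 + ½·-8·3² = -36 m; v ends -24 m/s.
4–5 s: v starts -24 m/s; Δx = -24·1 + ½·9·1² = -19.5 m; v ends -15 m/s.
5–11 s: v starts -15 m/s; Δx = -15·6 + ½·-8·6² = -234 m; v ends -63 m/s.
x(11) = -5 + Σ Δx = -294 m.

-294 m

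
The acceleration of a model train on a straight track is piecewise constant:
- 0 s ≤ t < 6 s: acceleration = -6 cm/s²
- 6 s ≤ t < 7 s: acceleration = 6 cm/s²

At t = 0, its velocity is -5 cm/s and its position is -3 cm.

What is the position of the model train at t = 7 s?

On each constant-a segment, Δv = aΔt and Δx = v₀Δt + ½aΔt²; chain segment to segment.
0–6 s: v starts -5 cm/s; Δx = -5·6 + ½·-6·6² = -138 cm; v ends -41 cm/s.
6–7 s: v starts -41 cm/s; Δx = -41·1 + ½·6·1² = -38 cm; v ends -35 cm/s.
x(7) = -3 + Σ Δx = -179 cm.

-179 cm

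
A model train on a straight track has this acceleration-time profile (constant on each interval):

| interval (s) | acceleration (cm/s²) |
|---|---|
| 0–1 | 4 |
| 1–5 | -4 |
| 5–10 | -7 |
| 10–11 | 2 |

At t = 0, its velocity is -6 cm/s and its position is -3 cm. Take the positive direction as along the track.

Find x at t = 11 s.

On each constant-a segment, Δv = aΔt and Δx = v₀Δt + ½aΔt²; chain segment to segment.
0–1 s: v starts -6 cm/s; Δx = -6·1 + ½·4·1² = -4 cm; v ends -2 cm/s.
1–5 s: v starts -2 cm/s; Δx = -2·4 + ½·-4·4² = -40 cm; v ends -18 cm/s.
5–10 s: v starts -18 cm/s; Δx = -18·5 + ½·-7·5² = -177.5 cm; v ends -53 cm/s.
10–11 s: v starts -53 cm/s; Δx = -53·1 + ½·2·1² = -52 cm; v ends -51 cm/s.
x(11) = -3 + Σ Δx = -276.5 cm.

-276.5 cm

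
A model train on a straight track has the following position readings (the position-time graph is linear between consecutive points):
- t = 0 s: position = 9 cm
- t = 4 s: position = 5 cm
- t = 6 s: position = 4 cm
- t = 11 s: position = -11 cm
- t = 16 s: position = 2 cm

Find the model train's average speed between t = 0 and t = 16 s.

2.0625 cm/s

Average speed = (total path length)/(elapsed time); on a piecewise-linear x-t graph the path length is Σ|Δx|.
0–4 s: |Δx| = |5 − 9| = 4 cm
4–6 s: |Δx| = |4 − 5| = 1 cm
6–11 s: |Δx| = |-11 − 4| = 15 cm
11–16 s: |Δx| = |2 − -11| = 13 cm
Total path = 33 cm; average speed = 33/16 = 2.0625 cm/s.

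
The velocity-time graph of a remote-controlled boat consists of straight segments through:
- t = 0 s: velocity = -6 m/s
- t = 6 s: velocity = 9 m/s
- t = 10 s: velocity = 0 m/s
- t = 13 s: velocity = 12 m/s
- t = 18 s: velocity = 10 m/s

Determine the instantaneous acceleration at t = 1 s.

Acceleration is the slope of the v-t graph on 0–6 s: (9 − -6)/(6 − 0) = 2.5 m/s².

2.5 m/s²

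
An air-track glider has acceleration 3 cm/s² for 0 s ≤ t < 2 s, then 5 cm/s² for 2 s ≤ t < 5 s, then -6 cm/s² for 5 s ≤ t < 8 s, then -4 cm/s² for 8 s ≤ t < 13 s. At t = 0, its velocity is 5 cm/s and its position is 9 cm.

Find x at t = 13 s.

121.5 cm

On each constant-a segment, Δv = aΔt and Δx = v₀Δt + ½aΔt²; chain segment to segment.
0–2 s: v starts 5 cm/s; Δx = 5·2 + ½·3·2² = 16 cm; v ends 11 cm/s.
2–5 s: v starts 11 cm/s; Δx = 11·3 + ½·5·3² = 55.5 cm; v ends 26 cm/s.
5–8 s: v starts 26 cm/s; Δx = 26·3 + ½·-6·3² = 51 cm; v ends 8 cm/s.
8–13 s: v starts 8 cm/s; Δx = 8·5 + ½·-4·5² = -10 cm; v ends -12 cm/s.
x(13) = 9 + Σ Δx = 121.5 cm.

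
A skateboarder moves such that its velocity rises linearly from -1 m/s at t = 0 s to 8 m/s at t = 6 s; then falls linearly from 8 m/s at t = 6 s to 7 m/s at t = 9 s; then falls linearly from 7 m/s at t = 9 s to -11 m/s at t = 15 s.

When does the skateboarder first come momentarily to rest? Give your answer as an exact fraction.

t = 2/3 s

v changes sign on 0–6 s (from -1 to 8); the graph is linear there, so v = 0 at t = 0 + (1)·(6 − 0)/(8 − -1) = 2/3 s.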